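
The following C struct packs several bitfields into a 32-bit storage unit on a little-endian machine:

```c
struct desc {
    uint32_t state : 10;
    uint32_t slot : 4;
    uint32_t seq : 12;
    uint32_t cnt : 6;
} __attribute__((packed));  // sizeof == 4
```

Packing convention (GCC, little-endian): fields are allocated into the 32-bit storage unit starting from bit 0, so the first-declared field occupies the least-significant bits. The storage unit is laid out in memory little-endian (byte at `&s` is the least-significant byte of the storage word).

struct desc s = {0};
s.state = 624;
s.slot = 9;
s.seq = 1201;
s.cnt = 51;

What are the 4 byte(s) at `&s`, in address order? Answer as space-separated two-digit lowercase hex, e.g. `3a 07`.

70 66 2c cd

[0+:10] state=624 & 0x3ff = 0x270; word=0x00000270
[10+:4] slot=9 & 0xf = 0x9; word=0x00002670
[14+:12] seq=1201 & 0xfff = 0x4b1; word=0x012c6670
[26+:6] cnt=51 & 0x3f = 0x33; word=0xcd2c6670
word = 0xcd2c6670 → little-endian bytes:
  [0]=0x70  [1]=0x66  [2]=0x2c  [3]=0xcd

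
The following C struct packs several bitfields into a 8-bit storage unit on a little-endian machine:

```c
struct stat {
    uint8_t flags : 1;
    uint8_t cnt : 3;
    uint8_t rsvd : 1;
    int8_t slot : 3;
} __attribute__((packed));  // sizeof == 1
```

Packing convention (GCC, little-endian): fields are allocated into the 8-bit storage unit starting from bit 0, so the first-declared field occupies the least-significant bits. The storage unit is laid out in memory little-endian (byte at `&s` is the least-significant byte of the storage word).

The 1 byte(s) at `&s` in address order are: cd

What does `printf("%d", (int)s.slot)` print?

-2

[0]=0xcd (little-endian) → word 0xcd
flags:1 @ bit 0 → (0xcd>>0)&0x1 = 0x1
cnt:3 @ bit 1 → (0xcd>>1)&0x7 = 0x6
rsvd:1 @ bit 4 → (0xcd>>4)&0x1 = 0x0
slot:3 @ bit 5 → (0xcd>>5)&0x7 = 0x6  ←
slot signed 3b, MSB=1: 6 - 8 = -2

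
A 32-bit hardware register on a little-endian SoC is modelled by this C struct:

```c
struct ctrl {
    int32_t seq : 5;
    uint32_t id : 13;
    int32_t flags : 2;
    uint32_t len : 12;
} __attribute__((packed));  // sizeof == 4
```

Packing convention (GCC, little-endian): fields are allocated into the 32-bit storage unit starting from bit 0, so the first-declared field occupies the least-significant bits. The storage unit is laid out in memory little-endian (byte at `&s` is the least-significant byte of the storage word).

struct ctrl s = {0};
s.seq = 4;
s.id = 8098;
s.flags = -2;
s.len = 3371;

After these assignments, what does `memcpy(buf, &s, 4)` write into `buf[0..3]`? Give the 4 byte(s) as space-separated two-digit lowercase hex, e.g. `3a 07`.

seq:5 = 4 → 0x4 << 0 → word 0x00000004
id:13 = 8098 → 0x1fa2 << 5 → word 0x0003f444
flags:2 = -2 → 0x2 << 18 → word 0x000bf444
len:12 = 3371 → 0xd2b << 20 → word 0xd2bbf444
word = 0xd2bbf444 → little-endian bytes:
  [0]=0x44  [1]=0xf4  [2]=0xbb  [3]=0xd2

44 f4 bb d2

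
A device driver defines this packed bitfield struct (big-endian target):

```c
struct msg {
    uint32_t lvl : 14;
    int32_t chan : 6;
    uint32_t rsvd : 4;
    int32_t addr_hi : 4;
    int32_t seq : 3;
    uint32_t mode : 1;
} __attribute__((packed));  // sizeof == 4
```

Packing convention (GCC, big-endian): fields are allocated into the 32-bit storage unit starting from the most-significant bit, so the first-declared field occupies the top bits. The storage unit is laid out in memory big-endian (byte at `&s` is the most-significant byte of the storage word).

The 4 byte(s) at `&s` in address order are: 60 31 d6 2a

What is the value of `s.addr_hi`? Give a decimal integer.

2

[0]=0x60 [1]=0x31 [2]=0xd6 [3]=0x2a (big-endian) → word 0x6031d62a
lvl [18+:14] = (word>>18) & 0x3fff = 6156
chan [12+:6] = (word>>12) & 0x3f = 29
rsvd [8+:4] = (word>>8) & 0xf = 6
addr_hi [4+:4] = (word>>4) & 0xf = 2  ←
seq [1+:3] = (word>>1) & 0x7 = 5
mode [0+:1] = (word>>0) & 0x1 = 0
addr_hi signed 4b, MSB=0: value = 2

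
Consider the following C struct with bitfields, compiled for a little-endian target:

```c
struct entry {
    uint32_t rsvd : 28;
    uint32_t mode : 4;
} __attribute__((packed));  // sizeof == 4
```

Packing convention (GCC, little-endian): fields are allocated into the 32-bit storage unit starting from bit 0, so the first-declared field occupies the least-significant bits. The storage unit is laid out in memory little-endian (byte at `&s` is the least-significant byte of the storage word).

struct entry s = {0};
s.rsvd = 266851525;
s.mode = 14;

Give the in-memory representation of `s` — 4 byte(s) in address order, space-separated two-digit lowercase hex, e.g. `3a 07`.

rsvd (28b) val=266851525 bits=0xfe7d4c5 at bit 0: 0x0fe7d4c5
mode (4b) val=14 bits=0xe at bit 28: 0xefe7d4c5
word = 0xefe7d4c5 → little-endian bytes:
  [0]=0xc5  [1]=0xd4  [2]=0xe7  [3]=0xef

c5 d4 e7 ef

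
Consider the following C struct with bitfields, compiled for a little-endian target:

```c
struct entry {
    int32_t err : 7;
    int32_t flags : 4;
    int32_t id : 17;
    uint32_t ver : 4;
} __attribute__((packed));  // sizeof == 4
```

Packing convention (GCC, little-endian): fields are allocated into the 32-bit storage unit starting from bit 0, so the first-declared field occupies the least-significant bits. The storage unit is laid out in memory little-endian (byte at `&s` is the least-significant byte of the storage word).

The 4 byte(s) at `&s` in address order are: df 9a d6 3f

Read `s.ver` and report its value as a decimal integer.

[0]=0xdf [1]=0x9a [2]=0xd6 [3]=0x3f (little-endian) → word 0x3fd69adf
err:7 @ bit 0 → (0x3fd69adf>>0)&0x7f = 0x5f
flags:4 @ bit 7 → (0x3fd69adf>>7)&0xf = 0x5
id:17 @ bit 11 → (0x3fd69adf>>11)&0x1ffff = 0x1fad3
ver:4 @ bit 28 → (0x3fd69adf>>28)&0xf = 0x3  ←

3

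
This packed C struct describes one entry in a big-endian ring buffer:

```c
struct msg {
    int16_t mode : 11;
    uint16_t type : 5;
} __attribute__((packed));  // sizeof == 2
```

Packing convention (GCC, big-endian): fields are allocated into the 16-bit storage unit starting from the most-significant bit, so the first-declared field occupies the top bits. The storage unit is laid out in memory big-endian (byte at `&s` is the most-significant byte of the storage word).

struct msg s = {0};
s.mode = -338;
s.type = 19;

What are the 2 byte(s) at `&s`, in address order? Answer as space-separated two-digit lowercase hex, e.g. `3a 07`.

d5 d3

mode (11b) val=-338 bits=0x6ae at bit 5: 0xd5c0
type (5b) val=19 bits=0x13 at bit 0: 0xd5d3
word = 0xd5d3 → big-endian bytes:
  [0]=0xd5  [1]=0xd3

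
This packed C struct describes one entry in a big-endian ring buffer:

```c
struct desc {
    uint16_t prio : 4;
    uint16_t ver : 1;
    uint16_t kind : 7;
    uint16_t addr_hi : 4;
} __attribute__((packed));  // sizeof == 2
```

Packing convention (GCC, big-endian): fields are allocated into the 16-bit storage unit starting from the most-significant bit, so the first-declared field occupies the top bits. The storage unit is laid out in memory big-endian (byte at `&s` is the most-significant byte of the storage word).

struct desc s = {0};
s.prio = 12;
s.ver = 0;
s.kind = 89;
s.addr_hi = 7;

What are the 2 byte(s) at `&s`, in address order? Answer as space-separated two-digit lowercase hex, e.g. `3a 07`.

prio:4 = 12 → 0xc << 12 → word 0xc000
ver:1 = 0 → 0x0 << 11 → word 0xc000
kind:7 = 89 → 0x59 << 4 → word 0xc590
addr_hi:4 = 7 → 0x7 << 0 → word 0xc597
word = 0xc597 → big-endian bytes:
  [0]=0xc5  [1]=0x97

c5 97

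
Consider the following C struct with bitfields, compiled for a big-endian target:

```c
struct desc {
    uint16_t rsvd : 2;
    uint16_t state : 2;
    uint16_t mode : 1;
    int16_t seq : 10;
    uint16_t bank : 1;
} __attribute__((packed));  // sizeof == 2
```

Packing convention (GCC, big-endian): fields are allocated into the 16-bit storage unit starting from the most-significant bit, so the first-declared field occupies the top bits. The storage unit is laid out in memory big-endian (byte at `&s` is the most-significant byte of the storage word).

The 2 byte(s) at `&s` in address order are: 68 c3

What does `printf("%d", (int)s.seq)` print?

97

[0]=0x68 [1]=0xc3 (big-endian) → word 0x68c3
rsvd:2 @ bit 14 → (0x68c3>>14)&0x3 = 0x1
state:2 @ bit 12 → (0x68c3>>12)&0x3 = 0x2
mode:1 @ bit 11 → (0x68c3>>11)&0x1 = 0x1
seq:10 @ bit 1 → (0x68c3>>1)&0x3ff = 0x61  ←
bank:1 @ bit 0 → (0x68c3>>0)&0x1 = 0x1
seq signed 10b, MSB=0: value = 97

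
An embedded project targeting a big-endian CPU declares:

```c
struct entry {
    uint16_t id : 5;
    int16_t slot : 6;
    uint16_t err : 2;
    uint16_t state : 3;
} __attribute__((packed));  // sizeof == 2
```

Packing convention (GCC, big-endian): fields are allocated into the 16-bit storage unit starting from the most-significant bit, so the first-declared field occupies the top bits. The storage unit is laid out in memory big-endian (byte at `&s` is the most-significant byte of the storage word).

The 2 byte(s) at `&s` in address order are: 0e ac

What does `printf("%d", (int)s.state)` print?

[0]=0x0e [1]=0xac (big-endian) → word 0x0eac
id:5 @ bit 11 → (0x0eac>>11)&0x1f = 0x1
slot:6 @ bit 5 → (0x0eac>>5)&0x3f = 0x35
err:2 @ bit 3 → (0x0eac>>3)&0x3 = 0x1
state:3 @ bit 0 → (0x0eac>>0)&0x7 = 0x4  ←

4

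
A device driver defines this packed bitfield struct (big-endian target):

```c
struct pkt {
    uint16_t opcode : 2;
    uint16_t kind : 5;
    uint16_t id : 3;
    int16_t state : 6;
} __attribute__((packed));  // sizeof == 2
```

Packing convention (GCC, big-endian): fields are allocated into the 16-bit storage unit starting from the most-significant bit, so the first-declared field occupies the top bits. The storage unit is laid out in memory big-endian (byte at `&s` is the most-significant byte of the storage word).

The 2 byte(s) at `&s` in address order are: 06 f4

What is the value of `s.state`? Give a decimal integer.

[0]=0x06 [1]=0xf4 (big-endian) → word 0x06f4
opcode [14+:2] = (word>>14) & 0x3 = 0
kind [9+:5] = (word>>9) & 0x1f = 3
id [6+:3] = (word>>6) & 0x7 = 3
state [0+:6] = (word>>0) & 0x3f = 52  ←
state signed 6b, MSB=1: 52 - 64 = -12

-12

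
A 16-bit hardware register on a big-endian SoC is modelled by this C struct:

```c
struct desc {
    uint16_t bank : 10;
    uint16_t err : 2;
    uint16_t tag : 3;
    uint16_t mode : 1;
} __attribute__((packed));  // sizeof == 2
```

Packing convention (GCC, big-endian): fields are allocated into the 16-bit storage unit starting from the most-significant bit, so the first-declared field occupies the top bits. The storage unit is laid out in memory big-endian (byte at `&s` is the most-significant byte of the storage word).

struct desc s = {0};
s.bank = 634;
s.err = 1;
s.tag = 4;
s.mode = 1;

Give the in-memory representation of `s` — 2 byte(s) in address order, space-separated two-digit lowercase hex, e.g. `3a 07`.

bank:10 = 634 → 0x27a << 6 → word 0x9e80
err:2 = 1 → 0x1 << 4 → word 0x9e90
tag:3 = 4 → 0x4 << 1 → word 0x9e98
mode:1 = 1 → 0x1 << 0 → word 0x9e99
word = 0x9e99 → big-endian bytes:
  [0]=0x9e  [1]=0x99

9e 99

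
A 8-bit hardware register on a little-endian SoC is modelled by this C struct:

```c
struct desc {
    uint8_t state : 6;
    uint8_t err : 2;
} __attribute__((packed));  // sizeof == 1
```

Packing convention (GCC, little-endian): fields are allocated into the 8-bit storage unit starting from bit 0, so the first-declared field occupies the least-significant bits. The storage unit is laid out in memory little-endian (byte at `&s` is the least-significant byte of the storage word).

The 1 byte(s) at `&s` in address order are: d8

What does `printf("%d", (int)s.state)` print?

[0]=0xd8 (little-endian) → word 0xd8
state [0+:6] = (word>>0) & 0x3f = 24  ←
err [6+:2] = (word>>6) & 0x3 = 3

24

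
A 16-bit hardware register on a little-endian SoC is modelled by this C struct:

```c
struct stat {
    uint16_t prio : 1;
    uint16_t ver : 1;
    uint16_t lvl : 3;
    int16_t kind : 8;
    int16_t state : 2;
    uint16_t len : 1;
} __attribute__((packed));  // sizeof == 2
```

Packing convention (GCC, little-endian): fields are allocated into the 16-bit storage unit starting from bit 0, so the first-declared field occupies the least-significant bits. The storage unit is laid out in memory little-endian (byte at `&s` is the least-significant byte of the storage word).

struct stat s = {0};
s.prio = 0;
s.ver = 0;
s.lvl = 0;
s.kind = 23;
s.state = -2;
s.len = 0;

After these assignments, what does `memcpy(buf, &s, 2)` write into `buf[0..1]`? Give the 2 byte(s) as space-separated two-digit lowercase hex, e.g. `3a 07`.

prio (1b) val=0 bits=0x0 at bit 0: 0x0000
ver (1b) val=0 bits=0x0 at bit 1: 0x0000
lvl (3b) val=0 bits=0x0 at bit 2: 0x0000
kind (8b) val=23 bits=0x17 at bit 5: 0x02e0
state (2b) val=-2 bits=0x2 at bit 13: 0x42e0
len (1b) val=0 bits=0x0 at bit 15: 0x42e0
word = 0x42e0 → little-endian bytes:
  [0]=0xe0  [1]=0x42

e0 42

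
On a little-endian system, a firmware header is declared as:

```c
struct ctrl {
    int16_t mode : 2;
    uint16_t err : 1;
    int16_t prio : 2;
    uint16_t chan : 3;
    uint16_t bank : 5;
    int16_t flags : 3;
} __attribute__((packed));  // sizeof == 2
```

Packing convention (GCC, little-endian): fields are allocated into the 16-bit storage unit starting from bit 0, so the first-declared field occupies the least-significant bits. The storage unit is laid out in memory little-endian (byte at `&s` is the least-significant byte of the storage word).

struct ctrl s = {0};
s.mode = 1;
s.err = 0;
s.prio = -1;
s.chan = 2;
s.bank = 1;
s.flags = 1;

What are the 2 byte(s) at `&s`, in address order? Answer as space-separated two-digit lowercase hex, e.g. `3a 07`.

mode (2b) val=1 bits=0x1 at bit 0: 0x0001
err (1b) val=0 bits=0x0 at bit 2: 0x0001
prio (2b) val=-1 bits=0x3 at bit 3: 0x0019
chan (3b) val=2 bits=0x2 at bit 5: 0x0059
bank (5b) val=1 bits=0x1 at bit 8: 0x0159
flags (3b) val=1 bits=0x1 at bit 13: 0x2159
word = 0x2159 → little-endian bytes:
  [0]=0x59  [1]=0x21

59 21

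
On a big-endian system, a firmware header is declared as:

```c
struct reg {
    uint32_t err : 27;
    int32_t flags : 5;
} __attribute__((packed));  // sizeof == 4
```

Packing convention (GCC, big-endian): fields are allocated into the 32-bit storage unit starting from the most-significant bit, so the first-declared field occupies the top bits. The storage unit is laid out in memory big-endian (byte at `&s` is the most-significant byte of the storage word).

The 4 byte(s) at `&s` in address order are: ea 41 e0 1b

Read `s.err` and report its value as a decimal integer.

122818304

[0]=0xea [1]=0x41 [2]=0xe0 [3]=0x1b (big-endian) → word 0xea41e01b
err:27 @ bit 5 → (0xea41e01b>>5)&0x7ffffff = 0x7520f00  ←
flags:5 @ bit 0 → (0xea41e01b>>0)&0x1f = 0x1b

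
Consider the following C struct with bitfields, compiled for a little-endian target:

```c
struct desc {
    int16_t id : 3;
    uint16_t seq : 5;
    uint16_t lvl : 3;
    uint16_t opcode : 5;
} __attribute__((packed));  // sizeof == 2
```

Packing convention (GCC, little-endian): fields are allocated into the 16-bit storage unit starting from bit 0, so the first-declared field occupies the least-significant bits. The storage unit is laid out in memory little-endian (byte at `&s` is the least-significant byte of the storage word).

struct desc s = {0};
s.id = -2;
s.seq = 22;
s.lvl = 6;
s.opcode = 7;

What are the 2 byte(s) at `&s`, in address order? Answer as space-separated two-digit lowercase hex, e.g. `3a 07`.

b6 3e

id (3b) val=-2 bits=0x6 at bit 0: 0x0006
seq (5b) val=22 bits=0x16 at bit 3: 0x00b6
lvl (3b) val=6 bits=0x6 at bit 8: 0x06b6
opcode (5b) val=7 bits=0x7 at bit 11: 0x3eb6
word = 0x3eb6 → little-endian bytes:
  [0]=0xb6  [1]=0x3e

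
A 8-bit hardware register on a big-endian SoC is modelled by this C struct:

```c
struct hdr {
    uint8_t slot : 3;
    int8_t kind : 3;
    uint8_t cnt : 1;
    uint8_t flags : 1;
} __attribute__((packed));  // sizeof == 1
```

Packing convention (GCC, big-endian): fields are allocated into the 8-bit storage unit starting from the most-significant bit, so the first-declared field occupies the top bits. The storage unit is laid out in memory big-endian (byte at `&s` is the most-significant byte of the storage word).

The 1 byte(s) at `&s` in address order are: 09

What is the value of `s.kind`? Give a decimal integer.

[0]=0x09 (big-endian) → word 0x09
slot:3 @ bit 5 → (0x09>>5)&0x7 = 0x0
kind:3 @ bit 2 → (0x09>>2)&0x7 = 0x2  ←
cnt:1 @ bit 1 → (0x09>>1)&0x1 = 0x0
flags:1 @ bit 0 → (0x09>>0)&0x1 = 0x1
kind signed 3b, MSB=0: value = 2

2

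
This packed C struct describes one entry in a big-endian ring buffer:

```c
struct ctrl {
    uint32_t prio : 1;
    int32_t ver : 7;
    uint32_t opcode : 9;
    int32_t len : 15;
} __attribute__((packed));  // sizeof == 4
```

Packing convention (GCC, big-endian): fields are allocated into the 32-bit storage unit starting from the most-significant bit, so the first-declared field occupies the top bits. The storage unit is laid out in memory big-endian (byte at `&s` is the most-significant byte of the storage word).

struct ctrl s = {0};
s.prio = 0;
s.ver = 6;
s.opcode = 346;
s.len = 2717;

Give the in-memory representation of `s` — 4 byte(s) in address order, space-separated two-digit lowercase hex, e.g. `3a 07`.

[31+:1] prio=0 & 0x1 = 0x0; word=0x00000000
[24+:7] ver=6 & 0x7f = 0x6; word=0x06000000
[15+:9] opcode=346 & 0x1ff = 0x15a; word=0x06ad0000
[0+:15] len=2717 & 0x7fff = 0xa9d; word=0x06ad0a9d
word = 0x06ad0a9d → big-endian bytes:
  [0]=0x06  [1]=0xad  [2]=0x0a  [3]=0x9d

06 ad 0a 9d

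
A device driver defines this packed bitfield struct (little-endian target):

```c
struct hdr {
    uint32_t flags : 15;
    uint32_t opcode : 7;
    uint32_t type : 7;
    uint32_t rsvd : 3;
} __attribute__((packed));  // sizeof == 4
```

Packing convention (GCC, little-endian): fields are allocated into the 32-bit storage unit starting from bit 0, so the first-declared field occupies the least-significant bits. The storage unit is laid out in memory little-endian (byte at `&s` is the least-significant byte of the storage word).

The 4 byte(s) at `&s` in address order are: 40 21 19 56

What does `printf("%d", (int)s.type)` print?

88

[0]=0x40 [1]=0x21 [2]=0x19 [3]=0x56 (little-endian) → word 0x56192140
flags:15 @ bit 0 → (0x56192140>>0)&0x7fff = 0x2140
opcode:7 @ bit 15 → (0x56192140>>15)&0x7f = 0x32
type:7 @ bit 22 → (0x56192140>>22)&0x7f = 0x58  ←
rsvd:3 @ bit 29 → (0x56192140>>29)&0x7 = 0x2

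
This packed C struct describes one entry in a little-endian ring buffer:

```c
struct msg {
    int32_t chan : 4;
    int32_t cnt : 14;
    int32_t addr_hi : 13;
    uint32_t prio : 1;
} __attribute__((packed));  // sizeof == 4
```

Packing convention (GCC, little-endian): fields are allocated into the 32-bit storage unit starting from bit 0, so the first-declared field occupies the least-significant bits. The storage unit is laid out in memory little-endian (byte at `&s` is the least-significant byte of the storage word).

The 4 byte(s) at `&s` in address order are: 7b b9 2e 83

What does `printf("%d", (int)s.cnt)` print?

-5225

[0]=0x7b [1]=0xb9 [2]=0x2e [3]=0x83 (little-endian) → word 0x832eb97b
chan [0+:4] = (word>>0) & 0xf = 11
cnt [4+:14] = (word>>4) & 0x3fff = 11159  ←
addr_hi [18+:13] = (word>>18) & 0x1fff = 203
prio [31+:1] = (word>>31) & 0x1 = 1
cnt signed 14b, MSB=1: 11159 - 16384 = -5225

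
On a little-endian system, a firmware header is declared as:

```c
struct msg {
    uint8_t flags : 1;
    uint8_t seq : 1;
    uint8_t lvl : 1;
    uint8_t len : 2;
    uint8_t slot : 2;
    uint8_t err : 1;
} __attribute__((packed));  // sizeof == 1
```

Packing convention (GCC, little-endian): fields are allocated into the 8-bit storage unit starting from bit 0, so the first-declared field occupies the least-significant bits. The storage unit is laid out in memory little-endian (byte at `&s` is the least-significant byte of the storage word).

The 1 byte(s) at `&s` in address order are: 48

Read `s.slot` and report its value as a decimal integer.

2

[0]=0x48 (little-endian) → word 0x48
flags [0+:1] = (word>>0) & 0x1 = 0
seq [1+:1] = (word>>1) & 0x1 = 0
lvl [2+:1] = (word>>2) & 0x1 = 0
len [3+:2] = (word>>3) & 0x3 = 1
slot [5+:2] = (word>>5) & 0x3 = 2  ←
err [7+:1] = (word>>7) & 0x1 = 0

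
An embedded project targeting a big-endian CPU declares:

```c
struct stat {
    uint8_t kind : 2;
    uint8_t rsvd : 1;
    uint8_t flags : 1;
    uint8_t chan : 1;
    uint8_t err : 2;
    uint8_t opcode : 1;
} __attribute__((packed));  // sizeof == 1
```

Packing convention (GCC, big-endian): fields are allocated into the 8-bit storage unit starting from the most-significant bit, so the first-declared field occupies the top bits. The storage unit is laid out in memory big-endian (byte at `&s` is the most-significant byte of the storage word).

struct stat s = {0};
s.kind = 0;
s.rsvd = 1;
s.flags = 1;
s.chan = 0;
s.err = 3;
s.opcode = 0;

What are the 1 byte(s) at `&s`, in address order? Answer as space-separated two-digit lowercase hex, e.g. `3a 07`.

36

kind:2 = 0 → 0x0 << 6 → word 0x00
rsvd:1 = 1 → 0x1 << 5 → word 0x20
flags:1 = 1 → 0x1 << 4 → word 0x30
chan:1 = 0 → 0x0 << 3 → word 0x30
err:2 = 3 → 0x3 << 1 → word 0x36
opcode:1 = 0 → 0x0 << 0 → word 0x36
word = 0x36 → big-endian bytes:
  [0]=0x36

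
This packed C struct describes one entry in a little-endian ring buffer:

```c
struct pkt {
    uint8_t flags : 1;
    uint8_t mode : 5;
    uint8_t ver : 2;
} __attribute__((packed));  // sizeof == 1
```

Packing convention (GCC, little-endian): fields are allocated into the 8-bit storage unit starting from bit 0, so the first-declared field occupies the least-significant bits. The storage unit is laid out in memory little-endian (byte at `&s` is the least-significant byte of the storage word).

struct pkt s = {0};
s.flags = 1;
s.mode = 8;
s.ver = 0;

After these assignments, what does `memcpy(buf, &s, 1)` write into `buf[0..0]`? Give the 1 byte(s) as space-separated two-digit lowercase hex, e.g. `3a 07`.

flags (1b) val=1 bits=0x1 at bit 0: 0x01
mode (5b) val=8 bits=0x8 at bit 1: 0x11
ver (2b) val=0 bits=0x0 at bit 6: 0x11
word = 0x11 → little-endian bytes:
  [0]=0x11

11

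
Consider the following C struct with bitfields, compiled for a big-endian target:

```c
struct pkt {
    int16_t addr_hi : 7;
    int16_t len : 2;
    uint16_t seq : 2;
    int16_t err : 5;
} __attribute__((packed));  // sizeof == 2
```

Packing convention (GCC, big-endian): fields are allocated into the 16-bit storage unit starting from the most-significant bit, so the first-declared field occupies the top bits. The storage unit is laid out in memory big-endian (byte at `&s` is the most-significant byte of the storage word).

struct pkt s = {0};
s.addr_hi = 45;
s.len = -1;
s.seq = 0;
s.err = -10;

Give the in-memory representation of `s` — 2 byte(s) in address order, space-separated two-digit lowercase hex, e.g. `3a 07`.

addr_hi:7 = 45 → 0x2d << 9 → word 0x5a00
len:2 = -1 → 0x3 << 7 → word 0x5b80
seq:2 = 0 → 0x0 << 5 → word 0x5b80
err:5 = -10 → 0x16 << 0 → word 0x5b96
word = 0x5b96 → big-endian bytes:
  [0]=0x5b  [1]=0x96

5b 96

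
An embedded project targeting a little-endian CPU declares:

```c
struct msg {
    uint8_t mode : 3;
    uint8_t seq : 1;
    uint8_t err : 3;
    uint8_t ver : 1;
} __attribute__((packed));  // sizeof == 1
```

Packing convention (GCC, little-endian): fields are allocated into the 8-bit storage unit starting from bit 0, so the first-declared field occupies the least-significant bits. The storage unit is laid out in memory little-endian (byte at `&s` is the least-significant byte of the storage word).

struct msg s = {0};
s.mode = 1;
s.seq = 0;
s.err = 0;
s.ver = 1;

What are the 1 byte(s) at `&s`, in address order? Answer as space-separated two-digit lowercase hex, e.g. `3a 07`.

81

mode (3b) val=1 bits=0x1 at bit 0: 0x01
seq (1b) val=0 bits=0x0 at bit 3: 0x01
err (3b) val=0 bits=0x0 at bit 4: 0x01
ver (1b) val=1 bits=0x1 at bit 7: 0x81
word = 0x81 → little-endian bytes:
  [0]=0x81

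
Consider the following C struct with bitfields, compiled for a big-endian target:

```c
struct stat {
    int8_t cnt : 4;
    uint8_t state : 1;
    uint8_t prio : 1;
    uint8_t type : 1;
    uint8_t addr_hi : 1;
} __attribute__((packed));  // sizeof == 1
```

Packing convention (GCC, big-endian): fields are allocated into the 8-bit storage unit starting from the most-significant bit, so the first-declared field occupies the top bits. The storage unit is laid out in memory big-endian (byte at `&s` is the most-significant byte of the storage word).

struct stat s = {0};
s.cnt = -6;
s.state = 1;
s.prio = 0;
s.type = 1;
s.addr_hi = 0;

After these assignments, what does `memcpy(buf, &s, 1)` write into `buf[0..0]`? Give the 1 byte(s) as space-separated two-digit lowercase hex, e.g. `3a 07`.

aa

cnt (4b) val=-6 bits=0xa at bit 4: 0xa0
state (1b) val=1 bits=0x1 at bit 3: 0xa8
prio (1b) val=0 bits=0x0 at bit 2: 0xa8
type (1b) val=1 bits=0x1 at bit 1: 0xaa
addr_hi (1b) val=0 bits=0x0 at bit 0: 0xaa
word = 0xaa → big-endian bytes:
  [0]=0xaa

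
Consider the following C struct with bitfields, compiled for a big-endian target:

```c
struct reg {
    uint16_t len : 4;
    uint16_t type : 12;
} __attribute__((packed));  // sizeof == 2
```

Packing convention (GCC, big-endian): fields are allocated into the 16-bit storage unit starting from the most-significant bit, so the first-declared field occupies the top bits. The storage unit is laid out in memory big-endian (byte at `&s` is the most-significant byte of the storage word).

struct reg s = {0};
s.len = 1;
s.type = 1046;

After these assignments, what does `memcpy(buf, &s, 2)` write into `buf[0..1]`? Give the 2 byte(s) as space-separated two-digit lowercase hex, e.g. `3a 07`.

14 16

[12+:4] len=1 & 0xf = 0x1; word=0x1000
[0+:12] type=1046 & 0xfff = 0x416; word=0x1416
word = 0x1416 → big-endian bytes:
  [0]=0x14  [1]=0x16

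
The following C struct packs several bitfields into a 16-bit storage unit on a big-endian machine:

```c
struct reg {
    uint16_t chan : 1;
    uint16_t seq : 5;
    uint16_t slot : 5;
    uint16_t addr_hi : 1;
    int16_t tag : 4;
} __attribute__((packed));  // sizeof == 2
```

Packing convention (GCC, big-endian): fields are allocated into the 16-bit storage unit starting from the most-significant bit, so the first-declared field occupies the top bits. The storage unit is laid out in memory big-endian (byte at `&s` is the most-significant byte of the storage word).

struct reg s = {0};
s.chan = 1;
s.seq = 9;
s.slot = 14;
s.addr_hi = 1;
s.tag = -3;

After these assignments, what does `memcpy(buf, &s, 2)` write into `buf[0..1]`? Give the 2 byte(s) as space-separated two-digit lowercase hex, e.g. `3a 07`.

a5 dd

[15+:1] chan=1 & 0x1 = 0x1; word=0x8000
[10+:5] seq=9 & 0x1f = 0x9; word=0xa400
[5+:5] slot=14 & 0x1f = 0xe; word=0xa5c0
[4+:1] addr_hi=1 & 0x1 = 0x1; word=0xa5d0
[0+:4] tag=-3 & 0xf = 0xd; word=0xa5dd
word = 0xa5dd → big-endian bytes:
  [0]=0xa5  [1]=0xdd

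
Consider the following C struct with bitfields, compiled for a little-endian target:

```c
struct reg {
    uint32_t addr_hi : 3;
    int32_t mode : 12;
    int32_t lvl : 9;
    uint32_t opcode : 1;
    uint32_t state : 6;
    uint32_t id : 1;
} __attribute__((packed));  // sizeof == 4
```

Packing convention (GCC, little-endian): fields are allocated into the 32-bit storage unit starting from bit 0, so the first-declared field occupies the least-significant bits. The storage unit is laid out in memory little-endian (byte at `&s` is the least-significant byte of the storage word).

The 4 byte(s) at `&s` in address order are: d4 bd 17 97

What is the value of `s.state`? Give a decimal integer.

11

[0]=0xd4 [1]=0xbd [2]=0x17 [3]=0x97 (little-endian) → word 0x9717bdd4
addr_hi [0+:3] = (word>>0) & 0x7 = 4
mode [3+:12] = (word>>3) & 0xfff = 1978
lvl [15+:9] = (word>>15) & 0x1ff = 47
opcode [24+:1] = (word>>24) & 0x1 = 1
state [25+:6] = (word>>25) & 0x3f = 11  ←
id [31+:1] = (word>>31) & 0x1 = 1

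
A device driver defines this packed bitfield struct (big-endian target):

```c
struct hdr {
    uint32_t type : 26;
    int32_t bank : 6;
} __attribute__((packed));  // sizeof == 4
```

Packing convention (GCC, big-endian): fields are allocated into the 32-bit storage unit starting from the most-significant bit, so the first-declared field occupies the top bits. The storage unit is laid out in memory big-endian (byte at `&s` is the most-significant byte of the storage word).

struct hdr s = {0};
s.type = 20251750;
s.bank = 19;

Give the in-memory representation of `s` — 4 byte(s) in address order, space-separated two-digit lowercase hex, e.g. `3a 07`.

4d 41 19 93

[6+:26] type=20251750 & 0x3ffffff = 0x1350466; word=0x4d411980
[0+:6] bank=19 & 0x3f = 0x13; word=0x4d411993
word = 0x4d411993 → big-endian bytes:
  [0]=0x4d  [1]=0x41  [2]=0x19  [3]=0x93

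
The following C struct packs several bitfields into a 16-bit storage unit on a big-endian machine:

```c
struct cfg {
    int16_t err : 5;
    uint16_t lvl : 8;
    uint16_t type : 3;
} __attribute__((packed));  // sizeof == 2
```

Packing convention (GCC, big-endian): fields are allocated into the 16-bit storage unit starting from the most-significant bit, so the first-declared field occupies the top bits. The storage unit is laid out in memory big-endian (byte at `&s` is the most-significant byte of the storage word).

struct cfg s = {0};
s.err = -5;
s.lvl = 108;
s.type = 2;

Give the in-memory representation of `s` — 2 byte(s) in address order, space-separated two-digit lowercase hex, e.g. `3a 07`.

err:5 = -5 → 0x1b << 11 → word 0xd800
lvl:8 = 108 → 0x6c << 3 → word 0xdb60
type:3 = 2 → 0x2 << 0 → word 0xdb62
word = 0xdb62 → big-endian bytes:
  [0]=0xdb  [1]=0x62

db 62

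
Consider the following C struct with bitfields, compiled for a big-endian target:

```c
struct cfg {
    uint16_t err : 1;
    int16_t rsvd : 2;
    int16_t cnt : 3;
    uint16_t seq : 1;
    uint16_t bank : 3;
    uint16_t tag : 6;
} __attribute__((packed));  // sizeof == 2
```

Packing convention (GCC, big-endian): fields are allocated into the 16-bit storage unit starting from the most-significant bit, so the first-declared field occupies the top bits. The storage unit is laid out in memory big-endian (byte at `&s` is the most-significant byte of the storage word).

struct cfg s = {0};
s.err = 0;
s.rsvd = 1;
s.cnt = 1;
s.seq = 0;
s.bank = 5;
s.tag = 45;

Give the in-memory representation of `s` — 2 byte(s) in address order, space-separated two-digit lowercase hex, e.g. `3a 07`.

[15+:1] err=0 & 0x1 = 0x0; word=0x0000
[13+:2] rsvd=1 & 0x3 = 0x1; word=0x2000
[10+:3] cnt=1 & 0x7 = 0x1; word=0x2400
[9+:1] seq=0 & 0x1 = 0x0; word=0x2400
[6+:3] bank=5 & 0x7 = 0x5; word=0x2540
[0+:6] tag=45 & 0x3f = 0x2d; word=0x256d
word = 0x256d → big-endian bytes:
  [0]=0x25  [1]=0x6d

25 6d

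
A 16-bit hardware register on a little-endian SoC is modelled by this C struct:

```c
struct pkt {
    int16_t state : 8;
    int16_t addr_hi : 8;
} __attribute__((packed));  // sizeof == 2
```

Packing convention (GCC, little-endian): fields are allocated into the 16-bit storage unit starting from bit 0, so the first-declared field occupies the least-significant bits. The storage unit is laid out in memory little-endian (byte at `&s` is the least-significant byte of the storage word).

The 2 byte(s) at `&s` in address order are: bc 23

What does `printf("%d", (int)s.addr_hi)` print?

[0]=0xbc [1]=0x23 (little-endian) → word 0x23bc
state:8 @ bit 0 → (0x23bc>>0)&0xff = 0xbc
addr_hi:8 @ bit 8 → (0x23bc>>8)&0xff = 0x23  ←
addr_hi signed 8b, MSB=0: value = 35

35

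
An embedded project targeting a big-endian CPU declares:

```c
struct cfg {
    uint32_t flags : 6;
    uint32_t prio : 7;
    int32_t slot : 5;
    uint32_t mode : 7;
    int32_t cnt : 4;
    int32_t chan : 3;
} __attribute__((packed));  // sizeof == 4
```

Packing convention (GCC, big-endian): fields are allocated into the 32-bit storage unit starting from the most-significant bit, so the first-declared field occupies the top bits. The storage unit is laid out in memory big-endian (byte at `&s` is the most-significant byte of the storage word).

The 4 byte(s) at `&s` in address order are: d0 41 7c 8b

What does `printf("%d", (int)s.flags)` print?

[0]=0xd0 [1]=0x41 [2]=0x7c [3]=0x8b (big-endian) → word 0xd0417c8b
flags [26+:6] = (word>>26) & 0x3f = 52  ←
prio [19+:7] = (word>>19) & 0x7f = 8
slot [14+:5] = (word>>14) & 0x1f = 5
mode [7+:7] = (word>>7) & 0x7f = 121
cnt [3+:4] = (word>>3) & 0xf = 1
chan [0+:3] = (word>>0) & 0x7 = 3

52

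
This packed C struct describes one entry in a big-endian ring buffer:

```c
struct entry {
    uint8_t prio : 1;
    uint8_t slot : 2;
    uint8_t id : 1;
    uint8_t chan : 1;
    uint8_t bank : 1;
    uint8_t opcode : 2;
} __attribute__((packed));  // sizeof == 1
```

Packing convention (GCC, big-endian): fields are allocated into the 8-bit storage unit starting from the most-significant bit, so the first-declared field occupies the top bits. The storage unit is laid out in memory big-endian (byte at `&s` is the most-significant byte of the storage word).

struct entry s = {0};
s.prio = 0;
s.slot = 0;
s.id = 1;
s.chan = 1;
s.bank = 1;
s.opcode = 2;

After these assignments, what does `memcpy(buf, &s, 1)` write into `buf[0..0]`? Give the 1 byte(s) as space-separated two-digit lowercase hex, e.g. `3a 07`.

1e

prio:1 = 0 → 0x0 << 7 → word 0x00
slot:2 = 0 → 0x0 << 5 → word 0x00
id:1 = 1 → 0x1 << 4 → word 0x10
chan:1 = 1 → 0x1 << 3 → word 0x18
bank:1 = 1 → 0x1 << 2 → word 0x1c
opcode:2 = 2 → 0x2 << 0 → word 0x1e
word = 0x1e → big-endian bytes:
  [0]=0x1e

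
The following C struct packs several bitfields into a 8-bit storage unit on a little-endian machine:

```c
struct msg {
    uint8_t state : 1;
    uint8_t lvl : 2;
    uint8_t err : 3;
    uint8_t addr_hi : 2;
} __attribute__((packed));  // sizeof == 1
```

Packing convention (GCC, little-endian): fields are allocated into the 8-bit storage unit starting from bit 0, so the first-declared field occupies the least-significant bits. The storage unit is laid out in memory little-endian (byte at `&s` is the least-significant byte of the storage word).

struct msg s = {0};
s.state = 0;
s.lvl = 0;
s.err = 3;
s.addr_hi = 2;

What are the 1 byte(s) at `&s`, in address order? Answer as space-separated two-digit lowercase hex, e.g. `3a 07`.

[0+:1] state=0 & 0x1 = 0x0; word=0x00
[1+:2] lvl=0 & 0x3 = 0x0; word=0x00
[3+:3] err=3 & 0x7 = 0x3; word=0x18
[6+:2] addr_hi=2 & 0x3 = 0x2; word=0x98
word = 0x98 → little-endian bytes:
  [0]=0x98

98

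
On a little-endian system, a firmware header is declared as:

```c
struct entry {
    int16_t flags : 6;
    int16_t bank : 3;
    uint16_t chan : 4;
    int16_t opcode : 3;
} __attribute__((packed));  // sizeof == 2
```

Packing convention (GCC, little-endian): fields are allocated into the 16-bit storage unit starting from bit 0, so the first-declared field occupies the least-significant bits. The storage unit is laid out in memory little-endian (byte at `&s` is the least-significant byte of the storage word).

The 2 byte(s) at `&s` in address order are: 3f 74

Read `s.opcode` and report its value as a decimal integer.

[0]=0x3f [1]=0x74 (little-endian) → word 0x743f
flags [0+:6] = (word>>0) & 0x3f = 63
bank [6+:3] = (word>>6) & 0x7 = 0
chan [9+:4] = (word>>9) & 0xf = 10
opcode [13+:3] = (word>>13) & 0x7 = 3  ←
opcode signed 3b, MSB=0: value = 3

3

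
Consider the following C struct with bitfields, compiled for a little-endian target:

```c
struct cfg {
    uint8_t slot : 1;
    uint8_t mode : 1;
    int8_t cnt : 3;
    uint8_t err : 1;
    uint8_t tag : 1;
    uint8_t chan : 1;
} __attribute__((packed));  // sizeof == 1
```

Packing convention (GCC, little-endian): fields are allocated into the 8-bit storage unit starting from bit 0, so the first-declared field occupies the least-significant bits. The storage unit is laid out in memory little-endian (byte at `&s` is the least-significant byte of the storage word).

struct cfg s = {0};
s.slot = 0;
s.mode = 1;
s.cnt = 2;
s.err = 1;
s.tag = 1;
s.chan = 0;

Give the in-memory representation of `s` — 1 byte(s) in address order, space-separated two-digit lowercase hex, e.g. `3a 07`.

6a

[0+:1] slot=0 & 0x1 = 0x0; word=0x00
[1+:1] mode=1 & 0x1 = 0x1; word=0x02
[2+:3] cnt=2 & 0x7 = 0x2; word=0x0a
[5+:1] err=1 & 0x1 = 0x1; word=0x2a
[6+:1] tag=1 & 0x1 = 0x1; word=0x6a
[7+:1] chan=0 & 0x1 = 0x0; word=0x6a
word = 0x6a → little-endian bytes:
  [0]=0x6a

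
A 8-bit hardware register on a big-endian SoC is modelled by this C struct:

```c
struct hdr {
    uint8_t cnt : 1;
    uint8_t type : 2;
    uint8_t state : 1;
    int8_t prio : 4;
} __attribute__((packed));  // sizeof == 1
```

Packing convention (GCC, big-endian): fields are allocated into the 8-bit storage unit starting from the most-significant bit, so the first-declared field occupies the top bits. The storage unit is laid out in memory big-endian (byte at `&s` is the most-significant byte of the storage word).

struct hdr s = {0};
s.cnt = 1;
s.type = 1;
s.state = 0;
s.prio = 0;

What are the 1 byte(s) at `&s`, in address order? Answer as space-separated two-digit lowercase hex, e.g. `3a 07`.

a0

[7+:1] cnt=1 & 0x1 = 0x1; word=0x80
[5+:2] type=1 & 0x3 = 0x1; word=0xa0
[4+:1] state=0 & 0x1 = 0x0; word=0xa0
[0+:4] prio=0 & 0xf = 0x0; word=0xa0
word = 0xa0 → big-endian bytes:
  [0]=0xa0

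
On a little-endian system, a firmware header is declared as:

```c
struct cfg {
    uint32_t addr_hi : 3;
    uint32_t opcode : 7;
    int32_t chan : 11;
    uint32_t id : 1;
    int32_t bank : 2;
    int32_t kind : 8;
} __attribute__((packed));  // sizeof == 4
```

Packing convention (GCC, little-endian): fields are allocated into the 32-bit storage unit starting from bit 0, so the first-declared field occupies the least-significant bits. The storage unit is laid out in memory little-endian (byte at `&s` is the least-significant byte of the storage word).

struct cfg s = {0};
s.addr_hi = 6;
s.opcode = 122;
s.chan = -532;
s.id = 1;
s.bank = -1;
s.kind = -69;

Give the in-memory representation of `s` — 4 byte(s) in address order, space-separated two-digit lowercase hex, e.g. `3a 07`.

d6 b3 f7 bb

addr_hi (3b) val=6 bits=0x6 at bit 0: 0x00000006
opcode (7b) val=122 bits=0x7a at bit 3: 0x000003d6
chan (11b) val=-532 bits=0x5ec at bit 10: 0x0017b3d6
id (1b) val=1 bits=0x1 at bit 21: 0x0037b3d6
bank (2b) val=-1 bits=0x3 at bit 22: 0x00f7b3d6
kind (8b) val=-69 bits=0xbb at bit 24: 0xbbf7b3d6
word = 0xbbf7b3d6 → little-endian bytes:
  [0]=0xd6  [1]=0xb3  [2]=0xf7  [3]=0xbb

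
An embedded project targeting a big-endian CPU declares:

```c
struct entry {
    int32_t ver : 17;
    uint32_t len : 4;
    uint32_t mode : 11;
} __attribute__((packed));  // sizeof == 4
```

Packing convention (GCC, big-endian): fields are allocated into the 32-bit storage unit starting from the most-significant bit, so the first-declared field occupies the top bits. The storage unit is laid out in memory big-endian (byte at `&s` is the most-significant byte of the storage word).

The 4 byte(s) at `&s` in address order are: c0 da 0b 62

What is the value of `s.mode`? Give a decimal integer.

[0]=0xc0 [1]=0xda [2]=0x0b [3]=0x62 (big-endian) → word 0xc0da0b62
ver:17 @ bit 15 → (0xc0da0b62>>15)&0x1ffff = 0x181b4
len:4 @ bit 11 → (0xc0da0b62>>11)&0xf = 0x1
mode:11 @ bit 0 → (0xc0da0b62>>0)&0x7ff = 0x362  ←

866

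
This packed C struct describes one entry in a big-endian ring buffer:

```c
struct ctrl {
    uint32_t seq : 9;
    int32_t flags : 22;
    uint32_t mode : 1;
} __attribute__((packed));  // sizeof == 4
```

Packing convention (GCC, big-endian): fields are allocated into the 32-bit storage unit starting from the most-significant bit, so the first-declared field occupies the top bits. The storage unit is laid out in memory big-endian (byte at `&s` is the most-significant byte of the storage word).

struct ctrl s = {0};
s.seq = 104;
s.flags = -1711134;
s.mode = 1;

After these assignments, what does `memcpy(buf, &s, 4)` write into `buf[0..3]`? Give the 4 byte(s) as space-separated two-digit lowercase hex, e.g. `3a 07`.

34 4b c7 c5

seq (9b) val=104 bits=0x68 at bit 23: 0x34000000
flags (22b) val=-1711134 bits=0x25e3e2 at bit 1: 0x344bc7c4
mode (1b) val=1 bits=0x1 at bit 0: 0x344bc7c5
word = 0x344bc7c5 → big-endian bytes:
  [0]=0x34  [1]=0x4b  [2]=0xc7  [3]=0xc5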